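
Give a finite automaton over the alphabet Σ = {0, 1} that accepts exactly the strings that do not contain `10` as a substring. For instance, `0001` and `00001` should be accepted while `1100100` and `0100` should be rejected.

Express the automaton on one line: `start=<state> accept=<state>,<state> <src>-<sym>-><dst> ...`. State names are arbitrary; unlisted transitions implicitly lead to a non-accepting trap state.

Track partial matches of the forbidden pattern `10`. State C is a dead state reached once `10` has occurred; every other state accepts. A means no part of `10` is currently matched.
3 states suffice.
       0  1 
>* A   A  B 
 * B   C  B 
   C   C  C 
(> = start, * = accepting)

start=A accept=A,B A-0->A A-1->B B-0->C B-1->B C-0->C C-1->C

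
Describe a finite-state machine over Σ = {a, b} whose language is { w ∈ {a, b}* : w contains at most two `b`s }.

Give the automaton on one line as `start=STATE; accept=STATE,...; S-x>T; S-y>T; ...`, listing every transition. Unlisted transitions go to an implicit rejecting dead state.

start=S0; accept=S0,S1,S2; S0-a>S0; S0-b>S1; S1-a>S1; S1-b>S2; S2-a>S2; S2-b>S3; S3-a>S3; S3-b>S3

Only the number of `b`s matters, and only up to 3. Make a chain S0 → S1 → S2 → S3 advanced by each `b` (with S3 absorbing); every other symbol self-loops. The accepting set is {S0, S1, S2}.
A 4-state machine:
        a   b  
>* S0   S0  S1 
 * S1   S1  S2 
 * S2   S2  S3 
   S3   S3  S3 
(> = start, * = accepting)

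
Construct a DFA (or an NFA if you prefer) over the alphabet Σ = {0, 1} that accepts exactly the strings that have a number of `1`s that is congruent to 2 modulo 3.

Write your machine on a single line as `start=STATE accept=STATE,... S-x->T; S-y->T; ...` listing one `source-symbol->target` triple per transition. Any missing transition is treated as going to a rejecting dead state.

start=s0; accept=s2; s0-0->s0; s0-1->s1; s1-0->s1; s1-1->s2; s2-0->s2; s2-1->s0

The only thing that matters is how many `1`s have appeared, reduced mod 3. Use one state per residue: s0 for 0, …, s2 for 2. Reading `1` moves to the next residue; anything else stays put. s2 is accepting.
3 states suffice.
        0   1  
>  s0   s0  s1 
   s1   s1  s2 
 * s2   s2  s0 
(> = start, * = accepting)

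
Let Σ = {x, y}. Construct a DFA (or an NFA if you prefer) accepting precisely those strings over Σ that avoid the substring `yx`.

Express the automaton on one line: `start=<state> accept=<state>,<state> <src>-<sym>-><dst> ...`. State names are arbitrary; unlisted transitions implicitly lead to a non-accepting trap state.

Track partial matches of the forbidden pattern `yx`. State q2 is a dead state reached once `yx` has occurred; every other state accepts. q0 means no part of `yx` is currently matched.
With 3 states:
        x   y  
>* q0   q0  q1 
 * q1   q2  q1 
   q2   q2  q2 
(> = start, * = accepting)

start=q0 accept=q0,q1 q0-x->q0 q0-y->q1 q1-x->q2 q1-y->q1 q2-x->q2 q2-y->q2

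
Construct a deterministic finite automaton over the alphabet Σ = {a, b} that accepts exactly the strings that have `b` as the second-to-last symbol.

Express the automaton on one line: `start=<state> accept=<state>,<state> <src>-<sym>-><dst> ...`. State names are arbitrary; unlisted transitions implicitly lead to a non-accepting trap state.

start=s0 accept=s5,s6 s0-a->s1 s0-b->s2 s1-a->s3 s1-b->s4 s2-a->s5 s2-b->s6 s3-a->s3 s3-b->s4 s4-a->s5 s4-b->s6 s5-a->s3 s5-b->s4 s6-a->s5 s6-b->s6

A DFA must remember the last 2 symbols (since which symbol is second-to-last isn't known until the input ends). Use one state per possible window of the last ≤2 symbols; accept from those whose window starts with `b`.
With 7 states:
        a   b  
>  s0   s1  s2 
   s1   s3  s4 
   s2   s5  s6 
   s3   s3  s4 
   s4   s5  s6 
 * s5   s3  s4 
 * s6   s5  s6 
(> = start, * = accepting)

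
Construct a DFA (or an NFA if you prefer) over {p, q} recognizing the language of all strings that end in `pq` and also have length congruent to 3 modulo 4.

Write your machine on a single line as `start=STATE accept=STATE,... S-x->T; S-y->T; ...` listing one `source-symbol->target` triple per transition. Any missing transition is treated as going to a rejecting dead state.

start=s0; accept=s5; s0-p->s1; s0-q->s1; s1-p->s2; s1-q->s3; s2-p->s4; s2-q->s5; s3-p->s4; s3-q->s4; s4-p->s0; s4-q->s0; s5-p->s0; s5-q->s0

Run two small machines in parallel and take their product. The first has 3 states tracking how much of the suffix `pq` has currently been matched; the second has 4 states tracking the input length modulo 4. A product state is a pair (one from each), accepting exactly when both do. Minimizing collapses redundant product states.
With 6 states:
        p   q  
>  s0   s1  s1 
   s1   s2  s3 
   s2   s4  s5 
   s3   s4  s4 
   s4   s0  s0 
 * s5   s0  s0 
(> = start, * = accepting)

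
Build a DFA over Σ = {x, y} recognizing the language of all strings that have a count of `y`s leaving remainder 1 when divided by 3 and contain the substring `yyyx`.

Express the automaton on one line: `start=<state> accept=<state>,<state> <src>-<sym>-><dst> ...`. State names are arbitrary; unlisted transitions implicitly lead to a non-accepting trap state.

start=S0 accept=S12 S0-x->S0 S0-y->S1 S1-x->S2 S1-y->S3 S2-x->S2 S2-y->S4 S3-x->S5 S3-y->S6 S4-x->S5 S4-y->S7 S5-x->S5 S5-y->S8 S6-x->S9 S6-y->S10 S7-x->S0 S7-y->S10 S8-x->S0 S8-y->S11 S9-x->S9 S9-y->S12 S10-x->S12 S10-y->S13 S11-x->S2 S11-y->S13 S12-x->S12 S12-y->S14 S13-x->S14 S13-y->S6 S14-x->S14 S14-y->S9

Run two small machines in parallel and take their product. The first has 3 states tracking the count of `y`s modulo 3; the second has 5 states tracking whether and how much of `yyyx` has been seen. A product state is a pair (one from each), accepting exactly when both do.
A 15-state machine:
          x    y  
>  S0     S0   S1 
   S1     S2   S3 
   S2     S2   S4 
   S3     S5   S6 
   S4     S5   S7 
   S5     S5   S8 
   S6     S9  S10 
   S7     S0  S10 
   S8     S0  S11 
   S9     S9  S12 
   S10   S12  S13 
   S11    S2  S13 
 * S12   S12  S14 
   S13   S14   S6 
   S14   S14   S9 
(> = start, * = accepting)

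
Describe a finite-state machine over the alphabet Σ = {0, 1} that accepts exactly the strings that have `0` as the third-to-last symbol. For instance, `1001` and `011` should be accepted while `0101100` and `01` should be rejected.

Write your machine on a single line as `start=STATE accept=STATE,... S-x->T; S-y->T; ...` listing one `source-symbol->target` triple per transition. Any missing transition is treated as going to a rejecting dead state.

start=A; accept=H,I,J,K; A-0->B; A-1->C; B-0->D; B-1->E; C-0->F; C-1->G; D-0->H; D-1->I; E-0->J; E-1->K; F-0->L; F-1->M; G-0->N; G-1->O; H-0->H; H-1->I; I-0->J; I-1->K; J-0->L; J-1->M; K-0->N; K-1->O; L-0->H; L-1->I; M-0->J; M-1->K; N-0->L; N-1->M; O-0->N; O-1->O

A DFA must remember the last 3 symbols (since which symbol is third-to-last isn't known until the input ends). Use one state per possible window of the last ≤3 symbols; accept from those whose window starts with `0`.
With 15 states:
       0  1 
>  A   B  C 
   B   D  E 
   C   F  G 
   D   H  I 
   E   J  K 
   F   L  M 
   G   N  O 
 * H   H  I 
 * I   J  K 
 * J   L  M 
 * K   N  O 
   L   H  I 
   M   J  K 
   N   L  M 
   O   N  O 
(> = start, * = accepting)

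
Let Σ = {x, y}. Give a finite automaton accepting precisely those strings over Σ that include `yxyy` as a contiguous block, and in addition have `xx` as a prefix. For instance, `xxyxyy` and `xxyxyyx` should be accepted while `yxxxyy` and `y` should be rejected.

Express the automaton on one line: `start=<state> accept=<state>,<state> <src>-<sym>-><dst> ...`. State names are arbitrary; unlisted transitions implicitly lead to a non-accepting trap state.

start=S0 accept=S7 S0-x->S1 S0-y->S2 S1-x->S3 S1-y->S2 S2-x->S2 S2-y->S2 S3-x->S3 S3-y->S4 S4-x->S5 S4-y->S4 S5-x->S3 S5-y->S6 S6-x->S5 S6-y->S7 S7-x->S7 S7-y->S7

Handle the two conditions separately and then intersect. One (5 states) tracks whether and how much of `yxyy` has been seen; the other (4 states) tracks whether the input so far still matches the prefix `xx`. Each combined state is a pair, one component from each; accept when both components accept. Equivalent product states are then merged.
With 8 states:
        x   y  
>  S0   S1  S2 
   S1   S3  S2 
   S2   S2  S2 
   S3   S3  S4 
   S4   S5  S4 
   S5   S3  S6 
   S6   S5  S7 
 * S7   S7  S7 
(> = start, * = accepting)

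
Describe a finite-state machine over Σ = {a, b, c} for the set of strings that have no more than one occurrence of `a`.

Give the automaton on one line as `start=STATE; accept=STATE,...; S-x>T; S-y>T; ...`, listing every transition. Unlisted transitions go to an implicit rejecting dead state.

start=q0; accept=q0,q1; q0-a>q1; q0-b>q0; q0-c>q0; q1-a>q2; q1-b>q1; q1-c>q1; q2-a>q2; q2-b>q2; q2-c>q2

Count `a`s, saturating at 2: state q0 means no `a` yet, q1 means one `a` seen, q2 means more than one. Each `a` increments (capped at q2); other symbols loop. Accept from {q0, q1}.
With 3 states:
        a   b   c  
>* q0   q1  q0  q0 
 * q1   q2  q1  q1 
   q2   q2  q2  q2 
(> = start, * = accepting)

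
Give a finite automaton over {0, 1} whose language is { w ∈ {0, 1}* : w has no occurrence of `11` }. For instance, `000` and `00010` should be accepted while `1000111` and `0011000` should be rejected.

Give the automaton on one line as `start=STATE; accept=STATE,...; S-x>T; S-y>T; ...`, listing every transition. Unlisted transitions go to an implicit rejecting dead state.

Track partial matches of the forbidden pattern `11`. State q2 is a dead state reached once `11` has occurred; every other state accepts. q0 means no part of `11` is currently matched.
        0   1  
>* q0   q0  q1 
 * q1   q0  q2 
   q2   q2  q2 
(> = start, * = accepting)

start=q0; accept=q0,q1; q0-0>q0; q0-1>q1; q1-0>q0; q1-1>q2; q2-0>q2; q2-1>q2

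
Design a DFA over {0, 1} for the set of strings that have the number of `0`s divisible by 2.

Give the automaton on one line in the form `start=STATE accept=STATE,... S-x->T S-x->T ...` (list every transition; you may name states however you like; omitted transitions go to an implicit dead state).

The only thing that matters is how many `0`s have appeared, reduced mod 2. Use one state per residue: s0 for 0, …, s1 for 1. Reading `0` moves to the next residue; anything else stays put. s0 is accepting.
A 2-state machine:
        0   1  
>* s0   s1  s0 
   s1   s0  s1 
(> = start, * = accepting)

start=s0 accept=s0 s0-0->s1 s0-1->s0 s1-0->s0 s1-1->s1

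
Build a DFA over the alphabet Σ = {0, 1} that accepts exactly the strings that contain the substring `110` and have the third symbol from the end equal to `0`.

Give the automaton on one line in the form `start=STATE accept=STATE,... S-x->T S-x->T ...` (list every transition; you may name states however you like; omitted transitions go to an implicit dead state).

start=q0 accept=q6,q7,q8,q9 q0-0->q0 q0-1->q1 q1-0->q0 q1-1->q2 q2-0->q3 q2-1->q2 q3-0->q4 q3-1->q5 q4-0->q6 q4-1->q7 q5-0->q8 q5-1->q9 q6-0->q6 q6-1->q7 q7-0->q8 q7-1->q9 q8-0->q4 q8-1->q5 q9-0->q3 q9-1->q2

Handle the two conditions separately and then intersect. One (4 states) tracks whether and how much of `110` has been seen; the other (15 states) tracks the last 3 symbols read. Each combined state is a pair, one component from each; accept when both components accept. Equivalent product states are then merged.
With 10 states:
        0   1  
>  q0   q0  q1 
   q1   q0  q2 
   q2   q3  q2 
   q3   q4  q5 
   q4   q6  q7 
   q5   q8  q9 
 * q6   q6  q7 
 * q7   q8  q9 
 * q8   q4  q5 
 * q9   q3  q2 
(> = start, * = accepting)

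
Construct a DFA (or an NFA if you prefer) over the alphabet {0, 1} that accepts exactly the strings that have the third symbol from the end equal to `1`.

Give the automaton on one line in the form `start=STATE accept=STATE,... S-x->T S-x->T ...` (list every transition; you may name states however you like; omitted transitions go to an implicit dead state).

start=s0 accept=s11,s12,s13,s14 s0-0->s1 s0-1->s2 s1-0->s3 s1-1->s4 s2-0->s5 s2-1->s6 s3-0->s7 s3-1->s8 s4-0->s9 s4-1->s10 s5-0->s11 s5-1->s12 s6-0->s13 s6-1->s14 s7-0->s7 s7-1->s8 s8-0->s9 s8-1->s10 s9-0->s11 s9-1->s12 s10-0->s13 s10-1->s14 s11-0->s7 s11-1->s8 s12-0->s9 s12-1->s10 s13-0->s11 s13-1->s12 s14-0->s13 s14-1->s14

A DFA must remember the last 3 symbols (since which symbol is third-to-last isn't known until the input ends). Use one state per possible window of the last ≤3 symbols; accept from those whose window starts with `1`.
With 15 states:
          0    1  
>  s0     s1   s2 
   s1     s3   s4 
   s2     s5   s6 
   s3     s7   s8 
   s4     s9  s10 
   s5    s11  s12 
   s6    s13  s14 
   s7     s7   s8 
   s8     s9  s10 
   s9    s11  s12 
   s10   s13  s14 
 * s11    s7   s8 
 * s12    s9  s10 
 * s13   s11  s12 
 * s14   s13  s14 
(> = start, * = accepting)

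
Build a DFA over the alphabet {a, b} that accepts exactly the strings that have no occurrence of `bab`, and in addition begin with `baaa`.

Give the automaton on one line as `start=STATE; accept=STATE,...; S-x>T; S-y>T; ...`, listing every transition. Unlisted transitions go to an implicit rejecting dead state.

start=S0; accept=S5,S6,S7; S0-a>S1; S0-b>S2; S1-a>S1; S1-b>S1; S2-a>S3; S2-b>S1; S3-a>S4; S3-b>S1; S4-a>S5; S4-b>S1; S5-a>S5; S5-b>S6; S6-a>S7; S6-b>S6; S7-a>S5; S7-b>S1

Handle the two conditions separately and then intersect. The first has 4 states tracking partial matches of the forbidden pattern `bab`; the second has 6 states tracking whether the input so far still matches the prefix `baaa`. A product state is a pair (one from each), accepting exactly when both do. After merging equivalent states the machine shrinks.
An 8-state machine:
        a   b  
>  S0   S1  S2 
   S1   S1  S1 
   S2   S3  S1 
   S3   S4  S1 
   S4   S5  S1 
 * S5   S5  S6 
 * S6   S7  S6 
 * S7   S5  S1 
(> = start, * = accepting)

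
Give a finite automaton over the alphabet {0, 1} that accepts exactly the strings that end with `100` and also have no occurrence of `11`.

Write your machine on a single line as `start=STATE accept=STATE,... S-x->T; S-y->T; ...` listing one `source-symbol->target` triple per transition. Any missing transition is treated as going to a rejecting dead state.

Run two small machines in parallel and take their product. One (4 states) tracks how much of the suffix `100` has currently been matched; the other (3 states) tracks partial matches of the forbidden pattern `11`. Each combined state is a pair, one component from each; accept when both components accept. Minimizing collapses redundant product states.
        0   1  
>  s0   s0  s1 
   s1   s2  s3 
   s2   s4  s1 
   s3   s3  s3 
 * s4   s0  s1 
(> = start, * = accepting)

start=s0; accept=s4; s0-0->s0; s0-1->s1; s1-0->s2; s1-1->s3; s2-0->s4; s2-1->s1; s3-0->s3; s3-1->s3; s4-0->s0; s4-1->s1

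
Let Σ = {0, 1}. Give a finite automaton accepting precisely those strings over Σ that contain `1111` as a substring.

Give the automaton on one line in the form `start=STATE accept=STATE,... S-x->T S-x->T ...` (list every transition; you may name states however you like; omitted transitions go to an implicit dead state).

States q0..q3 record the length of the longest prefix of `1111` that matches the current input suffix. Reaching q4 means `1111` has been seen, and we stay there forever. Accept from q4.
With 5 states:
        0   1  
>  q0   q0  q1 
   q1   q0  q2 
   q2   q0  q3 
   q3   q0  q4 
 * q4   q4  q4 
(> = start, * = accepting)

start=q0 accept=q4 q0-0->q0 q0-1->q1 q1-0->q0 q1-1->q2 q2-0->q0 q2-1->q3 q3-0->q0 q3-1->q4 q4-0->q4 q4-1->q4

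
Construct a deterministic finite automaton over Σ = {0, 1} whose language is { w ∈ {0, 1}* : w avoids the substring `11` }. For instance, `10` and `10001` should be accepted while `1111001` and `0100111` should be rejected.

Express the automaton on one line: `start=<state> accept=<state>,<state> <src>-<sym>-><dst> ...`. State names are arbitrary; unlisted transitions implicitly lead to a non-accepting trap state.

This is the complement of 'contains `11`'. Use the same substring-matching states — q0 through q2 holding how much of `11` has just been matched — but flip the accepting set: everything except the trap q2 accepts.
        0   1  
>* q0   q0  q1 
 * q1   q0  q2 
   q2   q2  q2 
(> = start, * = accepting)

start=q0 accept=q0,q1 q0-0->q0 q0-1->q1 q1-0->q0 q1-1->q2 q2-0->q2 q2-1->q2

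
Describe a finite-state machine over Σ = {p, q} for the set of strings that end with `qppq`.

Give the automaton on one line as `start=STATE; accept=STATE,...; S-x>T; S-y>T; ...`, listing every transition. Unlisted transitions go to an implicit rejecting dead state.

Remember how much of `qppq` the current input suffix matches. State A means no match yet; B means the last symbol is `q`; C means the last 2 symbols are `qp`; D means the last 3 symbols are `qpp`; E means the last 4 symbols are `qppq`. Only E accepts. On a mismatch, fall back to the longest proper suffix that is still a prefix of `qppq`.
A 5-state machine:
       p  q 
>  A   A  B 
   B   C  B 
   C   D  B 
   D   A  E 
 * E   C  B 
(> = start, * = accepting)

start=A; accept=E; A-p>A; A-q>B; B-p>C; B-q>B; C-p>D; C-q>B; D-p>A; D-q>E; E-p>C; E-q>B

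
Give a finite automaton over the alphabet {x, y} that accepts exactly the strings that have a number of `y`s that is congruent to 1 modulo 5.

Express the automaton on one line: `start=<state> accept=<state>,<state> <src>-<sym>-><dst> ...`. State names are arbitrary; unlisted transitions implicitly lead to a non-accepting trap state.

start=q0 accept=q1 q0-x->q0 q0-y->q1 q1-x->q1 q1-y->q2 q2-x->q2 q2-y->q3 q3-x->q3 q3-y->q4 q4-x->q4 q4-y->q0

The only thing that matters is how many `y`s have appeared, reduced mod 5. Use one state per residue: q0 for 0, …, q4 for 4. Reading `y` moves to the next residue; anything else stays put. q1 is accepting.
With 5 states:
        x   y  
>  q0   q0  q1 
 * q1   q1  q2 
   q2   q2  q3 
   q3   q3  q4 
   q4   q4  q0 
(> = start, * = accepting)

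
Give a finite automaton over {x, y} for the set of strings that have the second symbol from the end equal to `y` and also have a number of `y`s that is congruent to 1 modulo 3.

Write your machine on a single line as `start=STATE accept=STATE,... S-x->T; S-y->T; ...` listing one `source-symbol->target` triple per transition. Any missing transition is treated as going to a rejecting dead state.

Build one automaton per condition and run them in lockstep. The first has 7 states tracking the last 2 symbols read; the second has 3 states tracking the count of `y`s modulo 3. A product state is a pair (one from each), accepting exactly when both do.
15 states suffice.
          x    y  
>  q0     q1   q2 
   q1     q3   q4 
   q2     q5   q6 
   q3     q3   q4 
   q4     q5   q6 
 * q5     q7   q8 
   q6     q9  q10 
   q7     q7   q8 
   q8     q9  q10 
   q9    q11  q12 
   q10   q13  q14 
   q11   q11  q12 
   q12   q13  q14 
   q13    q3   q4 
 * q14    q5   q6 
(> = start, * = accepting)

start=q0; accept=q5,q14; q0-x->q1; q0-y->q2; q1-x->q3; q1-y->q4; q2-x->q5; q2-y->q6; q3-x->q3; q3-y->q4; q4-x->q5; q4-y->q6; q5-x->q7; q5-y->q8; q6-x->q9; q6-y->q10; q7-x->q7; q7-y->q8; q8-x->q9; q8-y->q10; q9-x->q11; q9-y->q12; q10-x->q13; q10-y->q14; q11-x->q11; q11-y->q12; q12-x->q13; q12-y->q14; q13-x->q3; q13-y->q4; q14-x->q5; q14-y->q6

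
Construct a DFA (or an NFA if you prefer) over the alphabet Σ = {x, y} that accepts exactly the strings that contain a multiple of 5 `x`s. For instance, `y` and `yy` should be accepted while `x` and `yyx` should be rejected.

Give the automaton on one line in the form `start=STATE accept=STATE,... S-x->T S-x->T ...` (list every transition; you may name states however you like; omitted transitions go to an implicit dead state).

start=q0 accept=q0 q0-x->q1 q0-y->q0 q1-x->q2 q1-y->q1 q2-x->q3 q2-y->q2 q3-x->q4 q3-y->q3 q4-x->q0 q4-y->q4

Keep the running count of `x`s modulo 5: each `x` advances along the cycle q0 → q1 → q2 → q3 → q4 → q0 while other symbols loop. Accept at q0.
A 5-state machine:
        x   y  
>* q0   q1  q0 
   q1   q2  q1 
   q2   q3  q2 
   q3   q4  q3 
   q4   q0  q4 
(> = start, * = accepting)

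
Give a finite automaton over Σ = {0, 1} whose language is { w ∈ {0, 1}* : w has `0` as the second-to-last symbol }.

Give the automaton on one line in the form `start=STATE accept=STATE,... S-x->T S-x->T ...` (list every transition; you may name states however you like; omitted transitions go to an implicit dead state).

start=q0 accept=q3,q4 q0-0->q1 q0-1->q2 q1-0->q3 q1-1->q4 q2-0->q5 q2-1->q6 q3-0->q3 q3-1->q4 q4-0->q5 q4-1->q6 q5-0->q3 q5-1->q4 q6-0->q5 q6-1->q6

A DFA must remember the last 2 symbols (since which symbol is second-to-last isn't known until the input ends). Use one state per possible window of the last ≤2 symbols; accept from those whose window starts with `0`.
A 7-state machine:
        0   1  
>  q0   q1  q2 
   q1   q3  q4 
   q2   q5  q6 
 * q3   q3  q4 
 * q4   q5  q6 
   q5   q3  q4 
   q6   q5  q6 
(> = start, * = accepting)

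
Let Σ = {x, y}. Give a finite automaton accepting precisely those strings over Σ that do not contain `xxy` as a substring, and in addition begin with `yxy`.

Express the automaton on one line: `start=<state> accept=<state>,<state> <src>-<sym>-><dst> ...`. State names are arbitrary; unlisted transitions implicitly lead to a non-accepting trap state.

Handle the two conditions separately and then intersect. The first has 4 states tracking partial matches of the forbidden pattern `xxy`; the second has 5 states tracking whether the input so far still matches the prefix `yxy`. A product state is a pair (one from each), accepting exactly when both do.
An 11-state machine:
       x  y 
>  A   B  C 
   B   D  E 
   C   F  E 
   D   D  G 
   E   B  E 
   F   D  H 
   G   G  G 
 * H   I  H 
 * I   J  H 
 * J   J  K 
   K   K  K 
(> = start, * = accepting)

start=A accept=H,I,J A-x->B A-y->C B-x->D B-y->E C-x->F C-y->E D-x->D D-y->G E-x->B E-y->E F-x->D F-y->H G-x->G G-y->G H-x->I H-y->H I-x->J I-y->H J-x->J J-y->K K-x->K K-y->K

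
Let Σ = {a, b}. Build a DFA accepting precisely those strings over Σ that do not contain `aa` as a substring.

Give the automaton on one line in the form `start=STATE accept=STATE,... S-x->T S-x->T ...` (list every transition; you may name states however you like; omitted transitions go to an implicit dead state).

Track partial matches of the forbidden pattern `aa`. State s2 is a dead state reached once `aa` has occurred; every other state accepts. s0 means no part of `aa` is currently matched.
With 3 states:
        a   b  
>* s0   s1  s0 
 * s1   s2  s0 
   s2   s2  s2 
(> = start, * = accepting)

start=s0 accept=s0,s1 s0-a->s1 s0-b->s0 s1-a->s2 s1-b->s0 s2-a->s2 s2-b->s2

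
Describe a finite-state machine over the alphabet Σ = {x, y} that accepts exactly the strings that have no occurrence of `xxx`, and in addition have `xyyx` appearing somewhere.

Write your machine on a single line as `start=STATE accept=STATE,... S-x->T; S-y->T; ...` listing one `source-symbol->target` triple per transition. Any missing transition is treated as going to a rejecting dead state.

start=q0; accept=q6,q7,q8; q0-x->q1; q0-y->q0; q1-x->q2; q1-y->q3; q2-x->q4; q2-y->q3; q3-x->q1; q3-y->q5; q4-x->q4; q4-y->q4; q5-x->q6; q5-y->q0; q6-x->q7; q6-y->q8; q7-x->q4; q7-y->q8; q8-x->q6; q8-y->q8

Handle the two conditions separately and then intersect. One (4 states) tracks partial matches of the forbidden pattern `xxx`; the other (5 states) tracks whether and how much of `xyyx` has been seen. Each combined state is a pair, one component from each; accept when both components accept. Equivalent product states are then merged.
9 states suffice.
        x   y  
>  q0   q1  q0 
   q1   q2  q3 
   q2   q4  q3 
   q3   q1  q5 
   q4   q4  q4 
   q5   q6  q0 
 * q6   q7  q8 
 * q7   q4  q8 
 * q8   q6  q8 
(> = start, * = accepting)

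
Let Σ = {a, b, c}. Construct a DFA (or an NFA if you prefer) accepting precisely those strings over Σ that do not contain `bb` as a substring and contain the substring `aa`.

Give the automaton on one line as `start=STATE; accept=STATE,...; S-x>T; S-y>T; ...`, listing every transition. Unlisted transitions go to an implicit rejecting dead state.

start=q0; accept=q3,q5; q0-a>q1; q0-b>q2; q0-c>q0; q1-a>q3; q1-b>q2; q1-c>q0; q2-a>q1; q2-b>q4; q2-c>q0; q3-a>q3; q3-b>q5; q3-c>q3; q4-a>q4; q4-b>q4; q4-c>q4; q5-a>q3; q5-b>q4; q5-c>q3

Build one automaton per condition and run them in lockstep. One (3 states) tracks partial matches of the forbidden pattern `bb`; the other (3 states) tracks whether and how much of `aa` has been seen. Each combined state is a pair, one component from each; accept when both components accept. After merging equivalent states the machine shrinks.
A 6-state machine:
        a   b   c  
>  q0   q1  q2  q0 
   q1   q3  q2  q0 
   q2   q1  q4  q0 
 * q3   q3  q5  q3 
   q4   q4  q4  q4 
 * q5   q3  q4  q3 
(> = start, * = accepting)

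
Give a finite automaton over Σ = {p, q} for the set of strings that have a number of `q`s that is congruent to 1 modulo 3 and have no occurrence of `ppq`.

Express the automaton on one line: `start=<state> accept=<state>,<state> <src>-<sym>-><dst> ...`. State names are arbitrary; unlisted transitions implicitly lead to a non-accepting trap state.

Run two small machines in parallel and take their product. The first has 3 states tracking the count of `q`s modulo 3; the second has 4 states tracking partial matches of the forbidden pattern `ppq`. A product state is a pair (one from each), accepting exactly when both do. Equivalent product states are then merged.
With 8 states:
        p   q  
>  s0   s1  s2 
   s1   s3  s2 
 * s2   s4  s5 
   s3   s3  s3 
 * s4   s6  s5 
   s5   s7  s0 
 * s6   s6  s3 
   s7   s3  s0 
(> = start, * = accepting)

start=s0 accept=s2,s4,s6 s0-p->s1 s0-q->s2 s1-p->s3 s1-q->s2 s2-p->s4 s2-q->s5 s3-p->s3 s3-q->s3 s4-p->s6 s4-q->s5 s5-p->s7 s5-q->s0 s6-p->s6 s6-q->s3 s7-p->s3 s7-q->s0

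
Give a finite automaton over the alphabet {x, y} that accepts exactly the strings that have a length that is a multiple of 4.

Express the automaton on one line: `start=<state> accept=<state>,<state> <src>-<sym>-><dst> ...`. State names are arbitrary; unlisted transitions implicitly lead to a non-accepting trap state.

start=q0 accept=q0 q0-x->q1 q0-y->q1 q1-x->q2 q1-y->q2 q2-x->q3 q2-y->q3 q3-x->q0 q3-y->q0

Count input length modulo 4: every symbol advances one step around the cycle q0 → q1 → q2 → q3 → q0. Accept at q0.
        x   y  
>* q0   q1  q1 
   q1   q2  q2 
   q2   q3  q3 
   q3   q0  q0 
(> = start, * = accepting)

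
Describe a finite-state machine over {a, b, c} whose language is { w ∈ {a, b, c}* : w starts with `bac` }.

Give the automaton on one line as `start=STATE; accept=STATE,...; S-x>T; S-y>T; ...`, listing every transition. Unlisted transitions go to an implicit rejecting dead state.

Check the first 3 symbols one by one: q0 through q2 record how many have matched `bac` so far; any wrong symbol goes to the dead state q4. After all 3 match we enter the accepting sink q3.
        a   b   c  
>  q0   q4  q1  q4 
   q1   q2  q4  q4 
   q2   q4  q4  q3 
 * q3   q3  q3  q3 
   q4   q4  q4  q4 
(> = start, * = accepting)

start=q0; accept=q3; q0-a>q4; q0-b>q1; q0-c>q4; q1-a>q2; q1-b>q4; q1-c>q4; q2-a>q4; q2-b>q4; q2-c>q3; q3-a>q3; q3-b>q3; q3-c>q3; q4-a>q4; q4-b>q4; q4-c>q4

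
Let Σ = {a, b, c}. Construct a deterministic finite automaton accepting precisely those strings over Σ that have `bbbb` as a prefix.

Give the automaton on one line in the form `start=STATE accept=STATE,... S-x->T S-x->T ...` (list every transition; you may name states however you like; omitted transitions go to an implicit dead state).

Check the first 4 symbols one by one: q0 through q3 record how many have matched `bbbb` so far; any wrong symbol goes to the dead state q5. After all 4 match we enter the accepting sink q4.
With 6 states:
        a   b   c  
>  q0   q5  q1  q5 
   q1   q5  q2  q5 
   q2   q5  q3  q5 
   q3   q5  q4  q5 
 * q4   q4  q4  q4 
   q5   q5  q5  q5 
(> = start, * = accepting)

start=q0 accept=q4 q0-a->q5 q0-b->q1 q0-c->q5 q1-a->q5 q1-b->q2 q1-c->q5 q2-a->q5 q2-b->q3 q2-c->q5 q3-a->q5 q3-b->q4 q3-c->q5 q4-a->q4 q4-b->q4 q4-c->q4 q5-a->q5 q5-b->q5 q5-c->q5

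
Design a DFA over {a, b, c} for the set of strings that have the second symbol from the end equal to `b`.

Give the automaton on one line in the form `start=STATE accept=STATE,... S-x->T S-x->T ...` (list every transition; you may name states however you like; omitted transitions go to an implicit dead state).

A DFA must remember the last 2 symbols (since which symbol is second-to-last isn't known until the input ends). Use one state per possible window of the last ≤2 symbols; accept from those whose window starts with `b`.
13 states suffice.
          a    b    c  
>  q0     q1   q2   q3 
   q1     q4   q5   q6 
   q2     q7   q8   q9 
   q3    q10  q11  q12 
   q4     q4   q5   q6 
   q5     q7   q8   q9 
   q6    q10  q11  q12 
 * q7     q4   q5   q6 
 * q8     q7   q8   q9 
 * q9    q10  q11  q12 
   q10    q4   q5   q6 
   q11    q7   q8   q9 
   q12   q10  q11  q12 
(> = start, * = accepting)

start=q0 accept=q7,q8,q9 q0-a->q1 q0-b->q2 q0-c->q3 q1-a->q4 q1-b->q5 q1-c->q6 q2-a->q7 q2-b->q8 q2-c->q9 q3-a->q10 q3-b->q11 q3-c->q12 q4-a->q4 q4-b->q5 q4-c->q6 q5-a->q7 q5-b->q8 q5-c->q9 q6-a->q10 q6-b->q11 q6-c->q12 q7-a->q4 q7-b->q5 q7-c->q6 q8-a->q7 q8-b->q8 q8-c->q9 q9-a->q10 q9-b->q11 q9-c->q12 q10-a->q4 q10-b->q5 q10-c->q6 q11-a->q7 q11-b->q8 q11-c->q9 q12-a->q10 q12-b->q11 q12-c->q12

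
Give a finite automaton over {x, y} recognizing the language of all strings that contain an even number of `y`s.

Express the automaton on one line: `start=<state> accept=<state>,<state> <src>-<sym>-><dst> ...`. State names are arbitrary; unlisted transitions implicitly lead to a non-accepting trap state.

start=s0 accept=s0 s0-x->s0 s0-y->s1 s1-x->s1 s1-y->s0

Keep the running count of `y`s modulo 2: each `y` advances along the cycle s0 → s1 → s0 while other symbols loop. Accept at s0.
A 2-state machine:
        x   y  
>* s0   s0  s1 
   s1   s1  s0 
(> = start, * = accepting)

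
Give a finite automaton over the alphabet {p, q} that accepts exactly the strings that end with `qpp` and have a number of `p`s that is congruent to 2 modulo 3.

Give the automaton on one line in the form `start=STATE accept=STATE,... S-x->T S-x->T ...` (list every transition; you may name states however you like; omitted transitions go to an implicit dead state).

Handle the two conditions separately and then intersect. One (4 states) tracks how much of the suffix `qpp` has currently been matched; the other (3 states) tracks the count of `p`s modulo 3. Each combined state is a pair, one component from each; accept when both components accept. Minimizing collapses redundant product states.
        p   q  
>  S0   S1  S2 
   S1   S3  S1 
   S2   S4  S2 
   S3   S0  S3 
   S4   S5  S1 
 * S5   S0  S3 
(> = start, * = accepting)

start=S0 accept=S5 S0-p->S1 S0-q->S2 S1-p->S3 S1-q->S1 S2-p->S4 S2-q->S2 S3-p->S0 S3-q->S3 S4-p->S5 S4-q->S1 S5-p->S0 S5-q->S3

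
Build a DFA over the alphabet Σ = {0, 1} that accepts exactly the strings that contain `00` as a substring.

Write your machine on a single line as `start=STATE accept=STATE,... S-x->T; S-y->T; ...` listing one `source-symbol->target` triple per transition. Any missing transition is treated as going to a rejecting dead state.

States S0..S1 record the length of the longest prefix of `00` that matches the current input suffix. Reaching S2 means `00` has been seen, and we stay there forever. Accept from S2.
        0   1  
>  S0   S1  S0 
   S1   S2  S0 
 * S2   S2  S2 
(> = start, * = accepting)

start=S0; accept=S2; S0-0->S1; S0-1->S0; S1-0->S2; S1-1->S0; S2-0->S2; S2-1->S2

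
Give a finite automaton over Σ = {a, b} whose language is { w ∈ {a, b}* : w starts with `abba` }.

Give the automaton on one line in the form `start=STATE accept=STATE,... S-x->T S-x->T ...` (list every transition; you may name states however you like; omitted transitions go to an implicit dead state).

start=S0 accept=S4 S0-a->S1 S0-b->S5 S1-a->S5 S1-b->S2 S2-a->S5 S2-b->S3 S3-a->S4 S3-b->S5 S4-a->S4 S4-b->S4 S5-a->S5 S5-b->S5

Check the first 4 symbols one by one: S0 through S3 record how many have matched `abba` so far; any wrong symbol goes to the dead state S5. After all 4 match we enter the accepting sink S4.
6 states suffice.
        a   b  
>  S0   S1  S5 
   S1   S5  S2 
   S2   S5  S3 
   S3   S4  S5 
 * S4   S4  S4 
   S5   S5  S5 
(> = start, * = accepting)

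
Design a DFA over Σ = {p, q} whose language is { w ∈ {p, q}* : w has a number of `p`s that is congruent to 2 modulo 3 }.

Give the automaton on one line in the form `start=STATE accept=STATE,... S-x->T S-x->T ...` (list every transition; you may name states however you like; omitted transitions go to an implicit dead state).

start=A accept=C A-p->B A-q->A B-p->C B-q->B C-p->A C-q->C

Keep the running count of `p`s modulo 3: each `p` advances along the cycle A → B → C → A while other symbols loop. Accept at C.
With 3 states:
       p  q 
>  A   B  A 
   B   C  B 
 * C   A  C 
(> = start, * = accepting)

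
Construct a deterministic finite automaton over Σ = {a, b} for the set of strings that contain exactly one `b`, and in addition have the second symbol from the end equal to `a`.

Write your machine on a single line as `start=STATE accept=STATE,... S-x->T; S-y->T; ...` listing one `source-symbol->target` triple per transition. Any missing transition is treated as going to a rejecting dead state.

Handle the two conditions separately and then intersect. One (3 states) tracks the count of `b`s, saturating at 2; the other (7 states) tracks the last 2 symbols read. Each combined state is a pair, one component from each; accept when both components accept. After merging equivalent states the machine shrinks.
A 7-state machine:
        a   b  
>  q0   q1  q2 
   q1   q1  q3 
   q2   q4  q5 
 * q3   q4  q5 
   q4   q6  q5 
   q5   q5  q5 
 * q6   q6  q5 
(> = start, * = accepting)

start=q0; accept=q3,q6; q0-a->q1; q0-b->q2; q1-a->q1; q1-b->q3; q2-a->q4; q2-b->q5; q3-a->q4; q3-b->q5; q4-a->q6; q4-b->q5; q5-a->q5; q5-b->q5; q6-a->q6; q6-b->q5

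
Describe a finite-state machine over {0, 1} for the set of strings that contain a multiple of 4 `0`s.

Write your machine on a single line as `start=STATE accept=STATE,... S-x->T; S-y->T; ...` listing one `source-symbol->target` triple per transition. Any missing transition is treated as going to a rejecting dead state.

start=q0; accept=q0; q0-0->q1; q0-1->q0; q1-0->q2; q1-1->q1; q2-0->q3; q2-1->q2; q3-0->q0; q3-1->q3

Keep the running count of `0`s modulo 4: each `0` advances along the cycle q0 → q1 → q2 → q3 → q0 while other symbols loop. Accept at q0.
4 states suffice.
        0   1  
>* q0   q1  q0 
   q1   q2  q1 
   q2   q3  q2 
   q3   q0  q3 
(> = start, * = accepting)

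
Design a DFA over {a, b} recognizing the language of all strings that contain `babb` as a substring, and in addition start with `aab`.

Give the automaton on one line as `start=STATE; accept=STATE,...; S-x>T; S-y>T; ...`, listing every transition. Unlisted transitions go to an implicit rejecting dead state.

start=s0; accept=s8; s0-a>s1; s0-b>s2; s1-a>s3; s1-b>s2; s2-a>s2; s2-b>s2; s3-a>s2; s3-b>s4; s4-a>s5; s4-b>s4; s5-a>s6; s5-b>s7; s6-a>s6; s6-b>s4; s7-a>s5; s7-b>s8; s8-a>s8; s8-b>s8

Run two small machines in parallel and take their product. One (5 states) tracks whether and how much of `babb` has been seen; the other (5 states) tracks whether the input so far still matches the prefix `aab`. Each combined state is a pair, one component from each; accept when both components accept. Minimizing collapses redundant product states.
9 states suffice.
        a   b  
>  s0   s1  s2 
   s1   s3  s2 
   s2   s2  s2 
   s3   s2  s4 
   s4   s5  s4 
   s5   s6  s7 
   s6   s6  s4 
   s7   s5  s8 
 * s8   s8  s8 
(> = start, * = accepting)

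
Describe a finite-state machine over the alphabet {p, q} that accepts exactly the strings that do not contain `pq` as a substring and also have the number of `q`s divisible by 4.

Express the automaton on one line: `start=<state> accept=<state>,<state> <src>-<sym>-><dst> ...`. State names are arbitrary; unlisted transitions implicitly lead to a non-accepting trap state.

Build one automaton per condition and run them in lockstep. One (3 states) tracks partial matches of the forbidden pattern `pq`; the other (4 states) tracks the count of `q`s modulo 4. Each combined state is a pair, one component from each; accept when both components accept. After merging equivalent states the machine shrinks.
With 6 states:
       p  q 
>* A   B  C 
 * B   B  D 
   C   D  E 
   D   D  D 
   E   D  F 
   F   D  A 
(> = start, * = accepting)

start=A accept=A,B A-p->B A-q->C B-p->B B-q->D C-p->D C-q->E D-p->D D-q->D E-p->D E-q->F F-p->D F-q->A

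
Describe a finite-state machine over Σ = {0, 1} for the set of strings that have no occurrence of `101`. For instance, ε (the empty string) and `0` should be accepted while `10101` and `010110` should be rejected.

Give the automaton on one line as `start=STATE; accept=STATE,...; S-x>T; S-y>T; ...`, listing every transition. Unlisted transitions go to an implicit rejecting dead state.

start=q0; accept=q0,q1,q2; q0-0>q0; q0-1>q1; q1-0>q2; q1-1>q1; q2-0>q0; q2-1>q3; q3-0>q3; q3-1>q3

Track partial matches of the forbidden pattern `101`. State q3 is a dead state reached once `101` has occurred; every other state accepts. q0 means no part of `101` is currently matched.
4 states suffice.
        0   1  
>* q0   q0  q1 
 * q1   q2  q1 
 * q2   q0  q3 
   q3   q3  q3 
(> = start, * = accepting)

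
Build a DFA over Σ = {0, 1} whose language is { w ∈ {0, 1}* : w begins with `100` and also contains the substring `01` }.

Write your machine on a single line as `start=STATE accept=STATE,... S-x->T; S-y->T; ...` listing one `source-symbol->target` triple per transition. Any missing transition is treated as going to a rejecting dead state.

Handle the two conditions separately and then intersect. The first has 5 states tracking whether the input so far still matches the prefix `100`; the second has 3 states tracking whether and how much of `01` has been seen. A product state is a pair (one from each), accepting exactly when both do. Equivalent product states are then merged.
6 states suffice.
        0   1  
>  q0   q1  q2 
   q1   q1  q1 
   q2   q3  q1 
   q3   q4  q1 
   q4   q4  q5 
 * q5   q5  q5 
(> = start, * = accepting)

start=q0; accept=q5; q0-0->q1; q0-1->q2; q1-0->q1; q1-1->q1; q2-0->q3; q2-1->q1; q3-0->q4; q3-1->q1; q4-0->q4; q4-1->q5; q5-0->q5; q5-1->q5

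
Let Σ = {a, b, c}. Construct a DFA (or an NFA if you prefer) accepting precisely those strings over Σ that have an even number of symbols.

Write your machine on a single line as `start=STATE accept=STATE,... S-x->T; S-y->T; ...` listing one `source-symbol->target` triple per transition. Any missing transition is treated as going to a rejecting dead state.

start=s0; accept=s0; s0-a->s1; s0-b->s1; s0-c->s1; s1-a->s0; s1-b->s0; s1-c->s0

Count input length modulo 2: every symbol advances one step around the cycle s0 → s1 → s0. Accept at s0.
With 2 states:
        a   b   c  
>* s0   s1  s1  s1 
   s1   s0  s0  s0 
(> = start, * = accepting)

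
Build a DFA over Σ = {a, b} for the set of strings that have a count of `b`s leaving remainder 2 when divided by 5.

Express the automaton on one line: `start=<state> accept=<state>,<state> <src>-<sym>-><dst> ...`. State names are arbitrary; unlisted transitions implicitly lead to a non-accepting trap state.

start=s0 accept=s2 s0-a->s0 s0-b->s1 s1-a->s1 s1-b->s2 s2-a->s2 s2-b->s3 s3-a->s3 s3-b->s4 s4-a->s4 s4-b->s0

Keep the running count of `b`s modulo 5: each `b` advances along the cycle s0 → s1 → s2 → s3 → s4 → s0 while other symbols loop. Accept at s2.
A 5-state machine:
        a   b  
>  s0   s0  s1 
   s1   s1  s2 
 * s2   s2  s3 
   s3   s3  s4 
   s4   s4  s0 
(> = start, * = accepting)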